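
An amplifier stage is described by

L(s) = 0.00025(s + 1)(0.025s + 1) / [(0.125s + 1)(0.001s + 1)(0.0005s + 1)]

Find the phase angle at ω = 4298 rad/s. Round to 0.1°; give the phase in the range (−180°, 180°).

-52.4°

At ω = 4298 rad/s:
zero (1 + j4298·1) = 1 + j4298 → |·| ≈ 4298, ∠ ≈ 89.99°
zero (1 + j4298·0.025) = 1 + j107.45 → |·| ≈ 107.45, ∠ ≈ 89.47°
pole (1 + j4298·0.125) = 1 + j537.25 → |·| ≈ 537.25, ∠ ≈ 89.89°
pole (1 + j4298·0.001) = 1 + j4.298 → |·| ≈ 4.4128, ∠ ≈ 76.90°
pole (1 + j4298·0.0005) = 1 + j2.149 → |·| ≈ 2.3703, ∠ ≈ 65.05°
∠L = (89.99° + 89.47°) − (89.89° + 76.90° + 65.05°) = -52.38°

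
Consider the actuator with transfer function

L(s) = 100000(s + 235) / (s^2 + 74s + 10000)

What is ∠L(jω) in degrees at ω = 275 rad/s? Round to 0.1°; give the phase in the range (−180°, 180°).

-113.3°

At s = jω = j275:
zero (s+235): 235 + j275 → |·| = √(235²+275²) = √130850 ≈ 361.73, ∠ = arctan(275/235) ≈ 49.48°
quadratic: (j275)² + 74·j275 + 10000 = -65625 + j20350 → |·| ≈ 68708, ∠ ≈ 162.77°
∠L = 49.48° − 162.77° = -113.29°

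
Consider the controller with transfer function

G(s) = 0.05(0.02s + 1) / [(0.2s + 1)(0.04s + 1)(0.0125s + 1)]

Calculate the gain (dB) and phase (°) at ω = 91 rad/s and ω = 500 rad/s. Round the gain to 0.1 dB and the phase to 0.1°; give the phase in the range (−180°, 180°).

At ω = 91 rad/s:
zero (1 + j91·0.02) = 1 + j1.82 → |·| ≈ 2.0766, ∠ ≈ 61.21°
pole (1 + j91·0.2) = 1 + j18.2 → |·| ≈ 18.227, ∠ ≈ 86.86°
pole (1 + j91·0.04) = 1 + j3.64 → |·| ≈ 3.7749, ∠ ≈ 74.64°
pole (1 + j91·0.0125) = 1 + j1.1375 → |·| ≈ 1.5146, ∠ ≈ 48.68°
|G| = 0.05 · 2.0766 / (18.227 · 3.7749 · 1.5146) ≈ 0.00099633
Gain = 20 log₁₀(0.00099633) ≈ -60.03 dB
∠G = (61.21°) − (86.86° + 74.64° + 48.68°) = -148.97°

At ω = 500 rad/s:
zero (1 + j500·0.02) = 1 + j10 → |·| ≈ 10.05, ∠ ≈ 84.29°
pole (1 + j500·0.2) = 1 + j100 → |·| ≈ 100, ∠ ≈ 89.43°
pole (1 + j500·0.04) = 1 + j20 → |·| ≈ 20.025, ∠ ≈ 87.14°
pole (1 + j500·0.0125) = 1 + j6.25 → |·| ≈ 6.3295, ∠ ≈ 80.91°
|G| = 0.05 · 10.05 / (100 · 20.025 · 6.3295) ≈ 3.9646e-05
Gain = 20 log₁₀(3.9646e-05) ≈ -88.04 dB
∠G = (84.29°) − (89.43° + 87.14° + 80.91°) = -173.19°

ω = 91: -60.0 dB, -149.0°; ω = 500: -88.0 dB, -173.2°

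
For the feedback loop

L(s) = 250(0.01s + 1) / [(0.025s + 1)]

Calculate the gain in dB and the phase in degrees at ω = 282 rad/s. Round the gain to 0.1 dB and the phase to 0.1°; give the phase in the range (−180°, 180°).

At ω = 282 rad/s:
zero (1 + j282·0.01) = 1 + j2.82 → |·| ≈ 2.9921, ∠ ≈ 70.47°
pole (1 + j282·0.025) = 1 + j7.05 → |·| ≈ 7.1206, ∠ ≈ 81.93°
|L| = 250 · 2.9921 / (7.1206) ≈ 105.05
Gain = 20 log₁₀(105.05) ≈ 40.43 dB
∠L = (70.47°) − (81.93°) = -11.46°

40.4 dB, -11.5°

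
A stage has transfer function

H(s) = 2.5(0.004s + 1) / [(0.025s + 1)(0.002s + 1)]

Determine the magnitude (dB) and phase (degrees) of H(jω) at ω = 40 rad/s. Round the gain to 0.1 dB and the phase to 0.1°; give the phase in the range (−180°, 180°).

At ω = 40 rad/s:
zero (1 + j40·0.004) = 1 + j0.16 → |·| ≈ 1.0127, ∠ ≈ 9.09°
pole (1 + j40·0.025) = 1 + j1 → |·| ≈ 1.4142, ∠ ≈ 45.00°
pole (1 + j40·0.002) = 1 + j0.08 → |·| ≈ 1.0032, ∠ ≈ 4.57°
|H| = 2.5 · 1.0127 / (1.4142 · 1.0032) ≈ 1.7845
Gain = 20 log₁₀(1.7845) ≈ 5.03 dB
∠H = (9.09°) − (45.00° + 4.57°) = -40.48°

5.0 dB, -40.5°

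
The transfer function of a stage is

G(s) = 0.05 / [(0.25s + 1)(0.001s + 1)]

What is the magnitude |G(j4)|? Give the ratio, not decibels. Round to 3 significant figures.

0.0354

At ω = 4 rad/s:
pole (1 + j4·0.25) = 1 + j1 → |·| ≈ 1.4142, ∠ ≈ 45.00°
pole (1 + j4·0.001) = 1 + j0.004 → |·| ≈ 1, ∠ ≈ 0.23°
|G| = 0.05 · 1 / (1.4142 · 1) ≈ 0.035356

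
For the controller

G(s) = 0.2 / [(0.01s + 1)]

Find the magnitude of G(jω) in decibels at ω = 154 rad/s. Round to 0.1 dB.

At ω = 154 rad/s:
pole (1 + j154·0.01) = 1 + j1.54 → |·| ≈ 1.8362, ∠ ≈ 57.00°
|G| = 0.2 · 1 / (1.8362) ≈ 0.10892
Gain = 20 log₁₀(0.10892) ≈ -19.26 dB

-19.3 dB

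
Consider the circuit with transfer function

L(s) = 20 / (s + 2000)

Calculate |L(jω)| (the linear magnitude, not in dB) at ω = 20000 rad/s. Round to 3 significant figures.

0.000995

At s = jω = j20000:
pole (s+2000): 2000 + j20000 → |·| = √(2000²+20000²) = √404000000 ≈ 20100, ∠ = arctan(20000/2000) ≈ 84.29°
|L| = 20 / 20100 ≈ 0.00099502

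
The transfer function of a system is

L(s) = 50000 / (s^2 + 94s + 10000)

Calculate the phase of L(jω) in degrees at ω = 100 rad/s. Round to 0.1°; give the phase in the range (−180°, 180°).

At s = jω = j100:
quadratic: (j100)² + 94·j100 + 10000 = 0 + j9400 → |·| ≈ 9400, ∠ ≈ 90.00°
∠L = 0.00° − 90.00° = -90.00°

-90.0°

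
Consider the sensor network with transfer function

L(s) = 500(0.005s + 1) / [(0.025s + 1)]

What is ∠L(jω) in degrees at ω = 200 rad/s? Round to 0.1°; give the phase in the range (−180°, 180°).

-33.7°

At ω = 200 rad/s:
zero (1 + j200·0.005) = 1 + j1 → |·| ≈ 1.4142, ∠ ≈ 45.00°
pole (1 + j200·0.025) = 1 + j5 → |·| ≈ 5.099, ∠ ≈ 78.69°
∠L = (45.00°) − (78.69°) = -33.69°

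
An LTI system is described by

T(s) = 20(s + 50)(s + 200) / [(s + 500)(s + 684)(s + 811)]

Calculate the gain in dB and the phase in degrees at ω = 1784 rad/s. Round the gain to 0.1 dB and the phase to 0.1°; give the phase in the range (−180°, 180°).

At s = jω = j1784:
zero (s+50): 50 + j1784 → |·| = √(50²+1784²) = √3185156 ≈ 1784.7, ∠ = arctan(1784/50) ≈ 88.39°
zero (s+200): 200 + j1784 → |·| = √(200²+1784²) = √3222656 ≈ 1795.2, ∠ = arctan(1784/200) ≈ 83.60°
pole (s+500): 500 + j1784 → |·| = √(500²+1784²) = √3432656 ≈ 1852.7, ∠ = arctan(1784/500) ≈ 74.34°
pole (s+684): 684 + j1784 → |·| = √(684²+1784²) = √3650512 ≈ 1910.6, ∠ = arctan(1784/684) ≈ 69.02°
pole (s+811): 811 + j1784 → |·| = √(811²+1784²) = √3840377 ≈ 1959.7, ∠ = arctan(1784/811) ≈ 65.55°
|T| = 20 · 3.2039e+06 / 6.9369e+09 ≈ 0.0092373
Gain = 20 log₁₀(0.0092373) ≈ -40.69 dB
∠T = 171.99° − 208.91° = -36.92°

-40.7 dB, -36.9°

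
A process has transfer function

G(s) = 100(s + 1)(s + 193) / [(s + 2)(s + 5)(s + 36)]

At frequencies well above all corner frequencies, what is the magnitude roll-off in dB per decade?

Each pole contributes −20 dB/decade at high frequency; each zero contributes +20 dB/decade.
Net: 2 zero(s) − 3 pole(s) → -20 dB/decade.

-20 dB/decade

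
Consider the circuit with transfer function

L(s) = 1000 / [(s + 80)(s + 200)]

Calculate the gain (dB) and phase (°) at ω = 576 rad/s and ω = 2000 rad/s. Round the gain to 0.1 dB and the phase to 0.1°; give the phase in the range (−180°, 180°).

ω = 576: -51.0 dB, -152.9°; ω = 2000: -72.1 dB, -172.0°

At s = jω = j576:
pole (s+80): 80 + j576 → |·| = √(80²+576²) = √338176 ≈ 581.53, ∠ = arctan(576/80) ≈ 82.09°
pole (s+200): 200 + j576 → |·| = √(200²+576²) = √371776 ≈ 609.73, ∠ = arctan(576/200) ≈ 70.85°
|L| = 1000 / 3.5458e+05 ≈ 0.0028202
Gain = 20 log₁₀(0.0028202) ≈ -50.99 dB
∠L = 0.00° − 152.94° = -152.94°

At s = jω = j2000:
pole (s+80): 80 + j2000 → |·| = √(80²+2000²) = √4006400 ≈ 2001.6, ∠ = arctan(2000/80) ≈ 87.71°
pole (s+200): 200 + j2000 → |·| = √(200²+2000²) = √4040000 ≈ 2010, ∠ = arctan(2000/200) ≈ 84.29°
|L| = 1000 / 4.0232e+06 ≈ 0.00024856
Gain = 20 log₁₀(0.00024856) ≈ -72.09 dB
∠L = 0.00° − 172.00° = -172.00°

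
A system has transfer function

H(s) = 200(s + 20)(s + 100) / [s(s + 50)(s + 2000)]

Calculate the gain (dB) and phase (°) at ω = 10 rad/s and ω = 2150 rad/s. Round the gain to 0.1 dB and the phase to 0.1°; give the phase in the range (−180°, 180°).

At s = jω = j10:
zero (s+20): 20 + j10 → |·| = √(20²+10²) = √500 ≈ 22.361, ∠ = arctan(10/20) ≈ 26.57°
zero (s+100): 100 + j10 → |·| = √(100²+10²) = √10100 ≈ 100.5, ∠ = arctan(10/100) ≈ 5.71°
pole (s+50): 50 + j10 → |·| = √(50²+10²) = √2600 ≈ 50.99, ∠ = arctan(10/50) ≈ 11.31°
pole (s+2000): 2000 + j10 → |·| = √(2000²+10²) = √4000100 ≈ 2000, ∠ = arctan(10/2000) ≈ 0.29°
pole at origin: |s| = 10, ∠ = 90.00° (in denominator)
|H| = 200 · 2247.3 / 1.0198e+06 ≈ 0.44073
Gain = 20 log₁₀(0.44073) ≈ -7.12 dB
∠H = 32.28° − 101.60° = -69.32°

At s = jω = j2150:
zero (s+20): 20 + j2150 → |·| = √(20²+2150²) = √4622900 ≈ 2150.1, ∠ = arctan(2150/20) ≈ 89.47°
zero (s+100): 100 + j2150 → |·| = √(100²+2150²) = √4632500 ≈ 2152.3, ∠ = arctan(2150/100) ≈ 87.34°
pole (s+50): 50 + j2150 → |·| = √(50²+2150²) = √4625000 ≈ 2150.6, ∠ = arctan(2150/50) ≈ 88.67°
pole (s+2000): 2000 + j2150 → |·| = √(2000²+2150²) = √8622500 ≈ 2936.4, ∠ = arctan(2150/2000) ≈ 47.07°
pole at origin: |s| = 2150, ∠ = 90.00° (in denominator)
|H| = 200 · 4.6277e+06 / 1.3577e+10 ≈ 0.06817
Gain = 20 log₁₀(0.06817) ≈ -23.33 dB
∠H = 176.81° − 225.74° = -48.93°

ω = 10: -7.1 dB, -69.3°; ω = 2150: -23.3 dB, -48.9°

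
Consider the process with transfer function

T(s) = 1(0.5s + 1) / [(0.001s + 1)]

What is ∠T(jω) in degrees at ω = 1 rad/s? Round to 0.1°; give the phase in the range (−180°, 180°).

At ω = 1 rad/s:
zero (1 + j1·0.5) = 1 + j0.5 → |·| ≈ 1.118, ∠ ≈ 26.57°
pole (1 + j1·0.001) = 1 + j0.001 → |·| ≈ 1, ∠ ≈ 0.06°
∠T = (26.57°) − (0.06°) = 26.51°

26.5°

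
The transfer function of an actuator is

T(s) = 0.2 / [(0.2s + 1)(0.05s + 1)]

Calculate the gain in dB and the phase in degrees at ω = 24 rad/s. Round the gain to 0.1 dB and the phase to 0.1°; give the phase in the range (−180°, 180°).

-31.7 dB, -128.4°

At ω = 24 rad/s:
pole (1 + j24·0.2) = 1 + j4.8 → |·| ≈ 4.9031, ∠ ≈ 78.23°
pole (1 + j24·0.05) = 1 + j1.2 → |·| ≈ 1.562, ∠ ≈ 50.19°
|T| = 0.2 · 1 / (4.9031 · 1.562) ≈ 0.026114
Gain = 20 log₁₀(0.026114) ≈ -31.66 dB
∠T = (0°) − (78.23° + 50.19°) = -128.42°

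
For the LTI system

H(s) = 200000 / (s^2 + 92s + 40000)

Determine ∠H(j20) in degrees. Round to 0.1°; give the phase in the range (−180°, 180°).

-2.7°

At s = jω = j20:
quadratic: (j20)² + 92·j20 + 40000 = 39600 + j1840 → |·| ≈ 39643, ∠ ≈ 2.66°
∠H = 0.00° − 2.66° = -2.66°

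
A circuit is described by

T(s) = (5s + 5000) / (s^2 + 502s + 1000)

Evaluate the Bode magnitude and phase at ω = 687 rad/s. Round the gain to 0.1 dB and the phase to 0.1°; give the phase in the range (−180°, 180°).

Substitute s = j687:
Numerator: 5(j687) + 5000 = 5000 + j3435
Denominator: (j687)^2 + 502(j687) + 1000 = -470969 + j344874
|N| = √(5000² + 3435²) ≈ 6066.2, ∠N ≈ 34.49°
|D| = √(470969² + 344874²) ≈ 5.8374e+05, ∠D ≈ 143.79°
|T| = 6066.2 / 5.8374e+05 ≈ 0.010392
Gain = 20 log₁₀(0.010392) ≈ -39.67 dB
∠T = 34.49° − 143.79° = -109.30°

-39.7 dB, -109.3°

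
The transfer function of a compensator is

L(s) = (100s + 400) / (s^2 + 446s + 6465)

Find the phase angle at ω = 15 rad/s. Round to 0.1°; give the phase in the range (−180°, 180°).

Substitute s = j15:
Numerator: 100(j15) + 400 = 400 + j1500
Denominator: (j15)^2 + 446(j15) + 6465 = 6240 + j6690
|N| = √(400² + 1500²) ≈ 1552.4, ∠N ≈ 75.07°
|D| = √(6240² + 6690²) ≈ 9148.4, ∠D ≈ 46.99°
∠L = 75.07° − 46.99° = 28.08°

28.1°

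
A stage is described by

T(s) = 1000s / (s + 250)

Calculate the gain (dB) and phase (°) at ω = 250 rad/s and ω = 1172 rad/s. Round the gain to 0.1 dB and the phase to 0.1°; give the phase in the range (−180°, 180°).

ω = 250: 57.0 dB, 45.0°; ω = 1172: 59.8 dB, 12.0°

At s = jω = j250:
zero at origin: s = j250 → |·| = 250, ∠ = 90.00°
pole (s+250): 250 + j250 → |·| = √(250²+250²) = √125000 ≈ 353.55, ∠ = arctan(250/250) ≈ 45.00°
|T| = 1000 · 250 / 353.55 ≈ 707.11
Gain = 20 log₁₀(707.11) ≈ 56.99 dB
∠T = 90.00° − 45.00° = 45.00°

At s = jω = j1172:
zero at origin: s = j1172 → |·| = 1172, ∠ = 90.00°
pole (s+250): 250 + j1172 → |·| = √(250²+1172²) = √1436084 ≈ 1198.4, ∠ = arctan(1172/250) ≈ 77.96°
|T| = 1000 · 1172 / 1198.4 ≈ 977.97
Gain = 20 log₁₀(977.97) ≈ 59.81 dB
∠T = 90.00° − 77.96° = 12.04°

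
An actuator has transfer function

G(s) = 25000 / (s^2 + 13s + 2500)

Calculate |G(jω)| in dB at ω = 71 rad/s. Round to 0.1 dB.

19.3 dB

At s = jω = j71:
quadratic: (j71)² + 13·j71 + 2500 = -2541 + j923 → |·| ≈ 2703.4, ∠ ≈ 160.04°
|G| = 25000 / 2703.4 ≈ 9.2476
Gain = 20 log₁₀(9.2476) ≈ 19.32 dB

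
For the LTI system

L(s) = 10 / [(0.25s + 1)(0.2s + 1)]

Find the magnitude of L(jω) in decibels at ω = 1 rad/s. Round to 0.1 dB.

At ω = 1 rad/s:
pole (1 + j1·0.25) = 1 + j0.25 → |·| ≈ 1.0308, ∠ ≈ 14.04°
pole (1 + j1·0.2) = 1 + j0.2 → |·| ≈ 1.0198, ∠ ≈ 11.31°
|L| = 10 · 1 / (1.0308 · 1.0198) ≈ 9.5128
Gain = 20 log₁₀(9.5128) ≈ 19.57 dB

19.6 dB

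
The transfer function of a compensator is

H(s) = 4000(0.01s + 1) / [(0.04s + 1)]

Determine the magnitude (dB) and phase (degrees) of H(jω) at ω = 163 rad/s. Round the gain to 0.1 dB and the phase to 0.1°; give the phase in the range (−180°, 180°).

61.3 dB, -22.8°

At ω = 163 rad/s:
zero (1 + j163·0.01) = 1 + j1.63 → |·| ≈ 1.9123, ∠ ≈ 58.47°
pole (1 + j163·0.04) = 1 + j6.52 → |·| ≈ 6.5962, ∠ ≈ 81.28°
|H| = 4000 · 1.9123 / (6.5962) ≈ 1159.6
Gain = 20 log₁₀(1159.6) ≈ 61.29 dB
∠H = (58.47°) − (81.28°) = -22.81°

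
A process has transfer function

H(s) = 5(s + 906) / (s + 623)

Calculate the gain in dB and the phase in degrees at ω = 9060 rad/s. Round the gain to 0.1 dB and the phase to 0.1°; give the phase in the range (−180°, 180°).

At s = jω = j9060:
zero (s+906): 906 + j9060 → |·| = √(906²+9060²) = √82904436 ≈ 9105.2, ∠ = arctan(9060/906) ≈ 84.29°
pole (s+623): 623 + j9060 → |·| = √(623²+9060²) = √82471729 ≈ 9081.4, ∠ = arctan(9060/623) ≈ 86.07°
|H| = 5 · 9105.2 / 9081.4 ≈ 5.0131
Gain = 20 log₁₀(5.0131) ≈ 14.00 dB
∠H = 84.29° − 86.07° = -1.78°

14.0 dB, -1.8°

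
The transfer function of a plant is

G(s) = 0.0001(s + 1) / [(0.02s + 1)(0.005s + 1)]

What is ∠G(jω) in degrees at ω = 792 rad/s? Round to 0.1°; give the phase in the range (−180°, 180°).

At ω = 792 rad/s:
zero (1 + j792·1) = 1 + j792 → |·| ≈ 792, ∠ ≈ 89.93°
pole (1 + j792·0.02) = 1 + j15.84 → |·| ≈ 15.872, ∠ ≈ 86.39°
pole (1 + j792·0.005) = 1 + j3.96 → |·| ≈ 4.0843, ∠ ≈ 75.83°
∠G = (89.93°) − (86.39° + 75.83°) = -72.29°

-72.3°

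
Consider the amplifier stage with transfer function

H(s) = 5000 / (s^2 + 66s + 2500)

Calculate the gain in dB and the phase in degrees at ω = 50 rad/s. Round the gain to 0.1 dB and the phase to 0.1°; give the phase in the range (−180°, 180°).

At s = jω = j50:
quadratic: (j50)² + 66·j50 + 2500 = 0 + j3300 → |·| ≈ 3300, ∠ ≈ 90.00°
|H| = 5000 / 3300 ≈ 1.5152
Gain = 20 log₁₀(1.5152) ≈ 3.61 dB
∠H = 0.00° − 90.00° = -90.00°

3.6 dB, -90.0°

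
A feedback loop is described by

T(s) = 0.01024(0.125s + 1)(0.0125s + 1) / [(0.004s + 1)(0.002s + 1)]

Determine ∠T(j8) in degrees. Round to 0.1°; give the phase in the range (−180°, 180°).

At ω = 8 rad/s:
zero (1 + j8·0.125) = 1 + j1 → |·| ≈ 1.4142, ∠ ≈ 45.00°
zero (1 + j8·0.0125) = 1 + j0.1 → |·| ≈ 1.005, ∠ ≈ 5.71°
pole (1 + j8·0.004) = 1 + j0.032 → |·| ≈ 1.0005, ∠ ≈ 1.83°
pole (1 + j8·0.002) = 1 + j0.016 → |·| ≈ 1.0001, ∠ ≈ 0.92°
∠T = (45.00° + 5.71°) − (1.83° + 0.92°) = 47.96°

48.0°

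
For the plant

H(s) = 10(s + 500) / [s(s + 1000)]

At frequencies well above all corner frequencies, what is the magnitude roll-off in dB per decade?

-20 dB/decade

Each pole contributes −20 dB/decade at high frequency; each zero contributes +20 dB/decade.
Net: 1 zero(s) − 2 pole(s) → -20 dB/decade.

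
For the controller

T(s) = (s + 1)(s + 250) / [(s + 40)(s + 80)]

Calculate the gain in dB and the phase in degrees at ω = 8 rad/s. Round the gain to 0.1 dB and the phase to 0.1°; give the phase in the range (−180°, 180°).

-4.2 dB, 67.7°

At s = jω = j8:
zero (s+1): 1 + j8 → |·| = √(1²+8²) = √65 ≈ 8.0623, ∠ = arctan(8/1) ≈ 82.87°
zero (s+250): 250 + j8 → |·| = √(250²+8²) = √62564 ≈ 250.13, ∠ = arctan(8/250) ≈ 1.83°
pole (s+40): 40 + j8 → |·| = √(40²+8²) = √1664 ≈ 40.792, ∠ = arctan(8/40) ≈ 11.31°
pole (s+80): 80 + j8 → |·| = √(80²+8²) = √6464 ≈ 80.399, ∠ = arctan(8/80) ≈ 5.71°
|T| = 1 · 2016.6 / 3279.6 ≈ 0.61489
Gain = 20 log₁₀(0.61489) ≈ -4.22 dB
∠T = 84.70° − 17.02° = 67.68°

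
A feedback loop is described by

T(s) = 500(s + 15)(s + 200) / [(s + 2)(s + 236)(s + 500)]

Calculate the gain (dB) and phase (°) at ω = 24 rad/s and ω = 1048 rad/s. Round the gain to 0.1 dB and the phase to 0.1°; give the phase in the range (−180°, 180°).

At s = jω = j24:
zero (s+15): 15 + j24 → |·| = √(15²+24²) = √801 ≈ 28.302, ∠ = arctan(24/15) ≈ 57.99°
zero (s+200): 200 + j24 → |·| = √(200²+24²) = √40576 ≈ 201.43, ∠ = arctan(24/200) ≈ 6.84°
pole (s+2): 2 + j24 → |·| = √(2²+24²) = √580 ≈ 24.083, ∠ = arctan(24/2) ≈ 85.24°
pole (s+236): 236 + j24 → |·| = √(236²+24²) = √56272 ≈ 237.22, ∠ = arctan(24/236) ≈ 5.81°
pole (s+500): 500 + j24 → |·| = √(500²+24²) = √250576 ≈ 500.58, ∠ = arctan(24/500) ≈ 2.75°
|T| = 500 · 5700.9 / 2.8598e+06 ≈ 0.99673
Gain = 20 log₁₀(0.99673) ≈ -0.03 dB
∠T = 64.83° − 93.80° = -28.97°

At s = jω = j1048:
zero (s+15): 15 + j1048 → |·| = √(15²+1048²) = √1098529 ≈ 1048.1, ∠ = arctan(1048/15) ≈ 89.18°
zero (s+200): 200 + j1048 → |·| = √(200²+1048²) = √1138304 ≈ 1066.9, ∠ = arctan(1048/200) ≈ 79.20°
pole (s+2): 2 + j1048 → |·| = √(2²+1048²) = √1098308 ≈ 1048, ∠ = arctan(1048/2) ≈ 89.89°
pole (s+236): 236 + j1048 → |·| = √(236²+1048²) = √1154000 ≈ 1074.2, ∠ = arctan(1048/236) ≈ 77.31°
pole (s+500): 500 + j1048 → |·| = √(500²+1048²) = √1348304 ≈ 1161.2, ∠ = arctan(1048/500) ≈ 64.49°
|T| = 500 · 1.1182e+06 / 1.3072e+09 ≈ 0.42771
Gain = 20 log₁₀(0.42771) ≈ -7.38 dB
∠T = 168.38° − 231.69° = -63.31°

ω = 24: -0.0 dB, -29.0°; ω = 1048: -7.4 dB, -63.3°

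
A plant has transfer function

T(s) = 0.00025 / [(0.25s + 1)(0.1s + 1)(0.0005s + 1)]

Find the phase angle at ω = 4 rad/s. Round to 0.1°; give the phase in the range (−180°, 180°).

At ω = 4 rad/s:
pole (1 + j4·0.25) = 1 + j1 → |·| ≈ 1.4142, ∠ ≈ 45.00°
pole (1 + j4·0.1) = 1 + j0.4 → |·| ≈ 1.077, ∠ ≈ 21.80°
pole (1 + j4·0.0005) = 1 + j0.002 → |·| ≈ 1, ∠ ≈ 0.11°
∠T = (0°) − (45.00° + 21.80° + 0.11°) = -66.91°

-66.9°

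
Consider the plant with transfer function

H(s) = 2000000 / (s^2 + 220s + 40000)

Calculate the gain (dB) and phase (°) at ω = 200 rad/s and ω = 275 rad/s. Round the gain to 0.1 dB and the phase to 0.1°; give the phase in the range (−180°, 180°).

At s = jω = j200:
quadratic: (j200)² + 220·j200 + 40000 = 0 + j44000 → |·| ≈ 44000, ∠ ≈ 90.00°
|H| = 2000000 / 44000 ≈ 45.455
Gain = 20 log₁₀(45.455) ≈ 33.15 dB
∠H = 0.00° − 90.00° = -90.00°

At s = jω = j275:
quadratic: (j275)² + 220·j275 + 40000 = -35625 + j60500 → |·| ≈ 70210, ∠ ≈ 120.49°
|H| = 2000000 / 70210 ≈ 28.486
Gain = 20 log₁₀(28.486) ≈ 29.09 dB
∠H = 0.00° − 120.49° = -120.49°

ω = 200: 33.2 dB, -90.0°; ω = 275: 29.1 dB, -120.5°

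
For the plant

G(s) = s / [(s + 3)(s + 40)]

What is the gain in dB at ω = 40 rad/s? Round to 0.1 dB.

At s = jω = j40:
zero at origin: s = j40 → |·| = 40, ∠ = 90.00°
pole (s+3): 3 + j40 → |·| = √(3²+40²) = √1609 ≈ 40.112, ∠ = arctan(40/3) ≈ 85.71°
pole (s+40): 40 + j40 → |·| = √(40²+40²) = √3200 ≈ 56.569, ∠ = arctan(40/40) ≈ 45.00°
|G| = 1 · 40 / 2269.1 ≈ 0.017628
Gain = 20 log₁₀(0.017628) ≈ -35.08 dB

-35.1 dB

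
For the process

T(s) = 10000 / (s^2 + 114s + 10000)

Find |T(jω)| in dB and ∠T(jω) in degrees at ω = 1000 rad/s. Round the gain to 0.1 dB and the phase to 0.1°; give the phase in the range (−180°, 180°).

At s = jω = j1000:
quadratic: (j1000)² + 114·j1000 + 10000 = -990000 + j114000 → |·| ≈ 9.9654e+05, ∠ ≈ 173.43°
|T| = 10000 / 9.9654e+05 ≈ 0.010035
Gain = 20 log₁₀(0.010035) ≈ -39.97 dB
∠T = 0.00° − 173.43° = -173.43°

-40.0 dB, -173.4°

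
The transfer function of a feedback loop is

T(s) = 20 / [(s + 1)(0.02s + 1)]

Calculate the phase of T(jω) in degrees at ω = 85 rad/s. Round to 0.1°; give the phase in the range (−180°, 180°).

-148.9°

At ω = 85 rad/s:
pole (1 + j85·1) = 1 + j85 → |·| ≈ 85.006, ∠ ≈ 89.33°
pole (1 + j85·0.02) = 1 + j1.7 → |·| ≈ 1.9723, ∠ ≈ 59.53°
∠T = (0°) − (89.33° + 59.53°) = -148.86°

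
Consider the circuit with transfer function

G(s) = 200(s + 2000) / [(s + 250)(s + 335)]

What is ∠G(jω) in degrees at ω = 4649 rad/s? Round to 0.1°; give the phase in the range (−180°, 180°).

At s = jω = j4649:
zero (s+2000): 2000 + j4649 → |·| = √(2000²+4649²) = √25613201 ≈ 5060.9, ∠ = arctan(4649/2000) ≈ 66.72°
pole (s+250): 250 + j4649 → |·| = √(250²+4649²) = √21675701 ≈ 4655.7, ∠ = arctan(4649/250) ≈ 86.92°
pole (s+335): 335 + j4649 → |·| = √(335²+4649²) = √21725426 ≈ 4661.1, ∠ = arctan(4649/335) ≈ 85.88°
∠G = 66.72° − 172.80° = -106.08°

-106.1°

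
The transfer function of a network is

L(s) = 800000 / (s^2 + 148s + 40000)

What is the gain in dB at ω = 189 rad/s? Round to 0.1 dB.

29.0 dB

At s = jω = j189:
quadratic: (j189)² + 148·j189 + 40000 = 4279 + j27972 → |·| ≈ 28297, ∠ ≈ 81.30°
|L| = 800000 / 28297 ≈ 28.272
Gain = 20 log₁₀(28.272) ≈ 29.03 dB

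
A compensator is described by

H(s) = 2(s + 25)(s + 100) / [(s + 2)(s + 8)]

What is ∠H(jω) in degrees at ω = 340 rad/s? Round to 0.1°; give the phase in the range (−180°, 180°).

At s = jω = j340:
zero (s+25): 25 + j340 → |·| = √(25²+340²) = √116225 ≈ 340.92, ∠ = arctan(340/25) ≈ 85.79°
zero (s+100): 100 + j340 → |·| = √(100²+340²) = √125600 ≈ 354.4, ∠ = arctan(340/100) ≈ 73.61°
pole (s+2): 2 + j340 → |·| = √(2²+340²) = √115604 ≈ 340.01, ∠ = arctan(340/2) ≈ 89.66°
pole (s+8): 8 + j340 → |·| = √(8²+340²) = √115664 ≈ 340.09, ∠ = arctan(340/8) ≈ 88.65°
∠H = 159.40° − 178.31° = -18.91°

-18.9°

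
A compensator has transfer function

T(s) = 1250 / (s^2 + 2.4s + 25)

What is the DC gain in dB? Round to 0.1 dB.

T(0) = 1250 / 25 = 50
20 log₁₀(50) ≈ 33.98 dB

34.0 dB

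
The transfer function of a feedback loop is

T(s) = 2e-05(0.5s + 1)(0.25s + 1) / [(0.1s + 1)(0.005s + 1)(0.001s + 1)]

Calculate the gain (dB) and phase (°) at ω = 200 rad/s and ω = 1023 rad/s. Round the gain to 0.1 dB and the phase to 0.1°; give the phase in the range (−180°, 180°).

At ω = 200 rad/s:
zero (1 + j200·0.5) = 1 + j100 → |·| ≈ 100, ∠ ≈ 89.43°
zero (1 + j200·0.25) = 1 + j50 → |·| ≈ 50.01, ∠ ≈ 88.85°
pole (1 + j200·0.1) = 1 + j20 → |·| ≈ 20.025, ∠ ≈ 87.14°
pole (1 + j200·0.005) = 1 + j1 → |·| ≈ 1.4142, ∠ ≈ 45.00°
pole (1 + j200·0.001) = 1 + j0.2 → |·| ≈ 1.0198, ∠ ≈ 11.31°
|T| = 2e-05 · 100 · 50.01 / (20.025 · 1.4142 · 1.0198) ≈ 0.0034633
Gain = 20 log₁₀(0.0034633) ≈ -49.21 dB
∠T = (89.43° + 88.85°) − (87.14° + 45.00° + 11.31°) = 34.83°

At ω = 1023 rad/s:
zero (1 + j1023·0.5) = 1 + j511.5 → |·| ≈ 511.5, ∠ ≈ 89.89°
zero (1 + j1023·0.25) = 1 + j255.75 → |·| ≈ 255.75, ∠ ≈ 89.78°
pole (1 + j1023·0.1) = 1 + j102.3 → |·| ≈ 102.3, ∠ ≈ 89.44°
pole (1 + j1023·0.005) = 1 + j5.115 → |·| ≈ 5.2118, ∠ ≈ 78.94°
pole (1 + j1023·0.001) = 1 + j1.023 → |·| ≈ 1.4306, ∠ ≈ 45.65°
|T| = 2e-05 · 511.5 · 255.75 / (102.3 · 5.2118 · 1.4306) ≈ 0.0034301
Gain = 20 log₁₀(0.0034301) ≈ -49.29 dB
∠T = (89.89° + 89.78°) − (89.44° + 78.94° + 45.65°) = -34.36°

ω = 200: -49.2 dB, 34.8°; ω = 1023: -49.3 dB, -34.4°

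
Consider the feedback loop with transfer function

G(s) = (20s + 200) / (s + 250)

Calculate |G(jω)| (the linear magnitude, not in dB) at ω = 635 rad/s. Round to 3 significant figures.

18.6

Substitute s = j635:
Numerator: 20(j635) + 200 = 200 + j12700
Denominator: (j635) + 250 = 250 + j635
|N| = √(200² + 12700²) ≈ 12702, ∠N ≈ 89.10°
|D| = √(250² + 635²) ≈ 682.44, ∠D ≈ 68.51°
|G| = 12702 / 682.44 ≈ 18.613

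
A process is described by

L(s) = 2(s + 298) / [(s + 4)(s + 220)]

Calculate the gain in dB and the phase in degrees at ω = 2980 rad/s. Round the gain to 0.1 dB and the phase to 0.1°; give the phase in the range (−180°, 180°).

At s = jω = j2980:
zero (s+298): 298 + j2980 → |·| = √(298²+2980²) = √8969204 ≈ 2994.9, ∠ = arctan(2980/298) ≈ 84.29°
pole (s+4): 4 + j2980 → |·| = √(4²+2980²) = √8880416 ≈ 2980, ∠ = arctan(2980/4) ≈ 89.92°
pole (s+220): 220 + j2980 → |·| = √(220²+2980²) = √8928800 ≈ 2988.1, ∠ = arctan(2980/220) ≈ 85.78°
|L| = 2 · 2994.9 / 8.9045e+06 ≈ 0.00067267
Gain = 20 log₁₀(0.00067267) ≈ -63.44 dB
∠L = 84.29° − 175.70° = -91.41°

-63.4 dB, -91.4°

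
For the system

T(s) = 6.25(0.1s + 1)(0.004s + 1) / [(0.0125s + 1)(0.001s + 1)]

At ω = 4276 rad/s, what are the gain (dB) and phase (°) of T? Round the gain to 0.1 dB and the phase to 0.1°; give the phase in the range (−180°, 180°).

45.8 dB, 10.8°

At ω = 4276 rad/s:
zero (1 + j4276·0.1) = 1 + j427.6 → |·| ≈ 427.6, ∠ ≈ 89.87°
zero (1 + j4276·0.004) = 1 + j17.104 → |·| ≈ 17.133, ∠ ≈ 86.65°
pole (1 + j4276·0.0125) = 1 + j53.45 → |·| ≈ 53.459, ∠ ≈ 88.93°
pole (1 + j4276·0.001) = 1 + j4.276 → |·| ≈ 4.3914, ∠ ≈ 76.84°
|T| = 6.25 · 427.6 · 17.133 / (53.459 · 4.3914) ≈ 195.04
Gain = 20 log₁₀(195.04) ≈ 45.80 dB
∠T = (89.87° + 86.65°) − (88.93° + 76.84°) = 10.75°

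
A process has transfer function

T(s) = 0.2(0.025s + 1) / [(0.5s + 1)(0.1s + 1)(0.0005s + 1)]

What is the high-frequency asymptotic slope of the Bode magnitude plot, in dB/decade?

Each pole contributes −20 dB/decade at high frequency; each zero contributes +20 dB/decade.
Net: 1 zero(s) − 3 pole(s) → -40 dB/decade.

-40 dB/decade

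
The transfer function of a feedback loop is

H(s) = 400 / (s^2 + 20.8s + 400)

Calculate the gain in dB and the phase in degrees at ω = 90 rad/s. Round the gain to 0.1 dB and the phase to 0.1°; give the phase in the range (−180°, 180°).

-25.9 dB, -166.3°

At s = jω = j90:
quadratic: (j90)² + 20.8·j90 + 400 = -7700 + j1872 → |·| ≈ 7924.3, ∠ ≈ 166.34°
|H| = 400 / 7924.3 ≈ 0.050478
Gain = 20 log₁₀(0.050478) ≈ -25.94 dB
∠H = 0.00° − 166.34° = -166.34°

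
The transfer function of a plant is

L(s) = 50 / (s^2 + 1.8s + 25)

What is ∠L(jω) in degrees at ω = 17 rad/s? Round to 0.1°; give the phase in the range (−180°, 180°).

-173.4°

At s = jω = j17:
quadratic: (j17)² + 1.8·j17 + 25 = -264 + j30.6 → |·| ≈ 265.77, ∠ ≈ 173.39°
∠L = 0.00° − 173.39° = -173.39°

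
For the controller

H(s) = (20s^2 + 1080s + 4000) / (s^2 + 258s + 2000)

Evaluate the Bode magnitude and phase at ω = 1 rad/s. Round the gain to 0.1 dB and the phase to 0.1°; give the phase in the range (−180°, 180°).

Substitute s = j1:
Numerator: 20(j1)^2 + 1080(j1) + 4000 = 3980 + j1080
Denominator: (j1)^2 + 258(j1) + 2000 = 1999 + j258
|N| = √(3980² + 1080²) ≈ 4123.9, ∠N ≈ 15.18°
|D| = √(1999² + 258²) ≈ 2015.6, ∠D ≈ 7.35°
|H| = 4123.9 / 2015.6 ≈ 2.046
Gain = 20 log₁₀(2.046) ≈ 6.22 dB
∠H = 15.18° − 7.35° = 7.83°

6.2 dB, 7.8°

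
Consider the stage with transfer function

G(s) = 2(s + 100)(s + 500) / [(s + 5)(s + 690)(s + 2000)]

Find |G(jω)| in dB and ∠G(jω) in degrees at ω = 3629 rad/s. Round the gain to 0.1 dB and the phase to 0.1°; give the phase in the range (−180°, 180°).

At s = jω = j3629:
zero (s+100): 100 + j3629 → |·| = √(100²+3629²) = √13179641 ≈ 3630.4, ∠ = arctan(3629/100) ≈ 88.42°
zero (s+500): 500 + j3629 → |·| = √(500²+3629²) = √13419641 ≈ 3663.3, ∠ = arctan(3629/500) ≈ 82.16°
pole (s+5): 5 + j3629 → |·| = √(5²+3629²) = √13169666 ≈ 3629, ∠ = arctan(3629/5) ≈ 89.92°
pole (s+690): 690 + j3629 → |·| = √(690²+3629²) = √13645741 ≈ 3694, ∠ = arctan(3629/690) ≈ 79.23°
pole (s+2000): 2000 + j3629 → |·| = √(2000²+3629²) = √17169641 ≈ 4143.6, ∠ = arctan(3629/2000) ≈ 61.14°
|G| = 2 · 1.3299e+07 / 5.5547e+10 ≈ 0.00047884
Gain = 20 log₁₀(0.00047884) ≈ -66.40 dB
∠G = 170.58° − 230.29° = -59.71°

-66.4 dB, -59.7°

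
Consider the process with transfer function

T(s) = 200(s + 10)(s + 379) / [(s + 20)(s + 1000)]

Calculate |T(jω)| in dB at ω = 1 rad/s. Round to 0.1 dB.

31.6 dB

At s = jω = j1:
zero (s+10): 10 + j1 → |·| = √(10²+1²) = √101 ≈ 10.05, ∠ = arctan(1/10) ≈ 5.71°
zero (s+379): 379 + j1 → |·| = √(379²+1²) = √143642 ≈ 379, ∠ = arctan(1/379) ≈ 0.15°
pole (s+20): 20 + j1 → |·| = √(20²+1²) = √401 ≈ 20.025, ∠ = arctan(1/20) ≈ 2.86°
pole (s+1000): 1000 + j1 → |·| = √(1000²+1²) = √1000001 ≈ 1000, ∠ = arctan(1/1000) ≈ 0.06°
|T| = 200 · 3809 / 20025 ≈ 38.042
Gain = 20 log₁₀(38.042) ≈ 31.61 dB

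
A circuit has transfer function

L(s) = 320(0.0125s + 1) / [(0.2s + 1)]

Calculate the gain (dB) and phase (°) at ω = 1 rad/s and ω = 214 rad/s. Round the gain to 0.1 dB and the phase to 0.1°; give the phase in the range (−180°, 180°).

At ω = 1 rad/s:
zero (1 + j1·0.0125) = 1 + j0.0125 → |·| ≈ 1.0001, ∠ ≈ 0.72°
pole (1 + j1·0.2) = 1 + j0.2 → |·| ≈ 1.0198, ∠ ≈ 11.31°
|L| = 320 · 1.0001 / (1.0198) ≈ 313.82
Gain = 20 log₁₀(313.82) ≈ 49.93 dB
∠L = (0.72°) − (11.31°) = -10.59°

At ω = 214 rad/s:
zero (1 + j214·0.0125) = 1 + j2.675 → |·| ≈ 2.8558, ∠ ≈ 69.50°
pole (1 + j214·0.2) = 1 + j42.8 → |·| ≈ 42.812, ∠ ≈ 88.66°
|L| = 320 · 2.8558 / (42.812) ≈ 21.346
Gain = 20 log₁₀(21.346) ≈ 26.59 dB
∠L = (69.50°) − (88.66°) = -19.16°

ω = 1: 49.9 dB, -10.6°; ω = 214: 26.6 dB, -19.2°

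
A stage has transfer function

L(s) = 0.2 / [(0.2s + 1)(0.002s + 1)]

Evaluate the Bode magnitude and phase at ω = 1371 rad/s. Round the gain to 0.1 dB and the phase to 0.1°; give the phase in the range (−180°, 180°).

At ω = 1371 rad/s:
pole (1 + j1371·0.2) = 1 + j274.2 → |·| ≈ 274.2, ∠ ≈ 89.79°
pole (1 + j1371·0.002) = 1 + j2.742 → |·| ≈ 2.9187, ∠ ≈ 69.96°
|L| = 0.2 · 1 / (274.2 · 2.9187) ≈ 0.0002499
Gain = 20 log₁₀(0.0002499) ≈ -72.04 dB
∠L = (0°) − (89.79° + 69.96°) = -159.75°

-72.0 dB, -159.8°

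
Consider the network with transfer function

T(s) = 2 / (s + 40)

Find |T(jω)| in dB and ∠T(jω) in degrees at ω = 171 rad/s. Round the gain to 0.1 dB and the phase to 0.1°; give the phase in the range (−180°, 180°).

-38.9 dB, -76.8°

At s = jω = j171:
pole (s+40): 40 + j171 → |·| = √(40²+171²) = √30841 ≈ 175.62, ∠ = arctan(171/40) ≈ 76.83°
|T| = 2 / 175.62 ≈ 0.011388
Gain = 20 log₁₀(0.011388) ≈ -38.87 dB
∠T = 0.00° − 76.83° = -76.83°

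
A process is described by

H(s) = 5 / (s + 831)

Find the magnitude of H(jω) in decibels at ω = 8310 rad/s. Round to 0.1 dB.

Substitute s = j8310:
Numerator: 5 = 5 + j0
Denominator: (j8310) + 831 = 831 + j8310
|N| = √(5² + 0²) ≈ 5, ∠N ≈ 0.00°
|D| = √(831² + 8310²) ≈ 8351.4, ∠D ≈ 84.29°
|H| = 5 / 8351.4 ≈ 0.0005987
Gain = 20 log₁₀(0.0005987) ≈ -64.46 dB

-64.5 dB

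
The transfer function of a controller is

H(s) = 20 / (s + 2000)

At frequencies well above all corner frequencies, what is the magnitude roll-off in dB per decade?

-20 dB/decade

Each pole contributes −20 dB/decade at high frequency; each zero contributes +20 dB/decade.
Net: 0 zero(s) − 1 pole(s) → -20 dB/decade.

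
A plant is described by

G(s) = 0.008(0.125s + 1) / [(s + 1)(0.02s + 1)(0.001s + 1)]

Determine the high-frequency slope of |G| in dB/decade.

-40 dB/decade

Each pole contributes −20 dB/decade at high frequency; each zero contributes +20 dB/decade.
Net: 1 zero(s) − 3 pole(s) → -40 dB/decade.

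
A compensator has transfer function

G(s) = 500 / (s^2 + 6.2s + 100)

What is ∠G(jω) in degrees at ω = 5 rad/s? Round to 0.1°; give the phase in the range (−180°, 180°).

-22.5°

At s = jω = j5:
quadratic: (j5)² + 6.2·j5 + 100 = 75 + j31 → |·| ≈ 81.154, ∠ ≈ 22.46°
∠G = 0.00° − 22.46° = -22.46°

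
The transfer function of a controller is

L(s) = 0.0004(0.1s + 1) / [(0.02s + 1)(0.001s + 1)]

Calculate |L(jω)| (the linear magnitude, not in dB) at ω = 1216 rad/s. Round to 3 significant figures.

At ω = 1216 rad/s:
zero (1 + j1216·0.1) = 1 + j121.6 → |·| ≈ 121.6, ∠ ≈ 89.53°
pole (1 + j1216·0.02) = 1 + j24.32 → |·| ≈ 24.341, ∠ ≈ 87.65°
pole (1 + j1216·0.001) = 1 + j1.216 → |·| ≈ 1.5744, ∠ ≈ 50.57°
|L| = 0.0004 · 121.6 / (24.341 · 1.5744) ≈ 0.0012692

0.00127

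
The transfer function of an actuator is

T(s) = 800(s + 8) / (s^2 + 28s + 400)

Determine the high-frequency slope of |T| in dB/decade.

-20 dB/decade

Each pole contributes −20 dB/decade at high frequency; each zero contributes +20 dB/decade.
Net: 1 zero(s) − 2 pole(s) → -20 dB/decade.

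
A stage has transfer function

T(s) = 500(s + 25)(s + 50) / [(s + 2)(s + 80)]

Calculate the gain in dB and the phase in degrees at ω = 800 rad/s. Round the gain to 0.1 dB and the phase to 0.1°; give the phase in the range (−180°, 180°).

54.0 dB, 0.5°

At s = jω = j800:
zero (s+25): 25 + j800 → |·| = √(25²+800²) = √640625 ≈ 800.39, ∠ = arctan(800/25) ≈ 88.21°
zero (s+50): 50 + j800 → |·| = √(50²+800²) = √642500 ≈ 801.56, ∠ = arctan(800/50) ≈ 86.42°
pole (s+2): 2 + j800 → |·| = √(2²+800²) = √640004 ≈ 800, ∠ = arctan(800/2) ≈ 89.86°
pole (s+80): 80 + j800 → |·| = √(80²+800²) = √646400 ≈ 803.99, ∠ = arctan(800/80) ≈ 84.29°
|T| = 500 · 6.4156e+05 / 6.4319e+05 ≈ 498.73
Gain = 20 log₁₀(498.73) ≈ 53.96 dB
∠T = 174.63° − 174.15° = 0.48°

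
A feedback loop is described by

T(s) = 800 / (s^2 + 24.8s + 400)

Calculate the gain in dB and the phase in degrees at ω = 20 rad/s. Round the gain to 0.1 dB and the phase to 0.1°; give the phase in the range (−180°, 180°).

At s = jω = j20:
quadratic: (j20)² + 24.8·j20 + 400 = 0 + j496 → |·| ≈ 496, ∠ ≈ 90.00°
|T| = 800 / 496 ≈ 1.6129
Gain = 20 log₁₀(1.6129) ≈ 4.15 dB
∠T = 0.00° − 90.00° = -90.00°

4.2 dB, -90.0°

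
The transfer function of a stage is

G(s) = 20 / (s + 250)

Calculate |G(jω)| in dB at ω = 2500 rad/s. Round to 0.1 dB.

-42.0 dB

At s = jω = j2500:
pole (s+250): 250 + j2500 → |·| = √(250²+2500²) = √6312500 ≈ 2512.5, ∠ = arctan(2500/250) ≈ 84.29°
|G| = 20 / 2512.5 ≈ 0.0079602
Gain = 20 log₁₀(0.0079602) ≈ -41.98 dB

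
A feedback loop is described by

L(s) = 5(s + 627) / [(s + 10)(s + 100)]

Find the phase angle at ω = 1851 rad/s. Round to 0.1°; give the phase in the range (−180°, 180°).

-105.3°

At s = jω = j1851:
zero (s+627): 627 + j1851 → |·| = √(627²+1851²) = √3819330 ≈ 1954.3, ∠ = arctan(1851/627) ≈ 71.29°
pole (s+10): 10 + j1851 → |·| = √(10²+1851²) = √3426301 ≈ 1851, ∠ = arctan(1851/10) ≈ 89.69°
pole (s+100): 100 + j1851 → |·| = √(100²+1851²) = √3436201 ≈ 1853.7, ∠ = arctan(1851/100) ≈ 86.91°
∠L = 71.29° − 176.60° = -105.31°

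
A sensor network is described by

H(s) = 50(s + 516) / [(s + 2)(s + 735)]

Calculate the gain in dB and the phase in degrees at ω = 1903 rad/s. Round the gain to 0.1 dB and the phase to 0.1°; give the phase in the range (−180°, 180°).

At s = jω = j1903:
zero (s+516): 516 + j1903 → |·| = √(516²+1903²) = √3887665 ≈ 1971.7, ∠ = arctan(1903/516) ≈ 74.83°
pole (s+2): 2 + j1903 → |·| = √(2²+1903²) = √3621413 ≈ 1903, ∠ = arctan(1903/2) ≈ 89.94°
pole (s+735): 735 + j1903 → |·| = √(735²+1903²) = √4161634 ≈ 2040, ∠ = arctan(1903/735) ≈ 68.88°
|H| = 50 · 1971.7 / 3.8821e+06 ≈ 0.025395
Gain = 20 log₁₀(0.025395) ≈ -31.91 dB
∠H = 74.83° − 158.82° = -83.99°

-31.9 dB, -84.0°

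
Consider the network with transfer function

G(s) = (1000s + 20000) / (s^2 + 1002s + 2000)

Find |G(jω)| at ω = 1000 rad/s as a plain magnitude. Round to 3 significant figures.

0.707

Substitute s = j1000:
Numerator: 1000(j1000) + 20000 = 20000 + j1000000
Denominator: (j1000)^2 + 1002(j1000) + 2000 = -998000 + j1002000
|N| = √(20000² + 1000000²) ≈ 1.0002e+06, ∠N ≈ 88.85°
|D| = √(998000² + 1002000²) ≈ 1.4142e+06, ∠D ≈ 134.89°
|G| = 1.0002e+06 / 1.4142e+06 ≈ 0.70725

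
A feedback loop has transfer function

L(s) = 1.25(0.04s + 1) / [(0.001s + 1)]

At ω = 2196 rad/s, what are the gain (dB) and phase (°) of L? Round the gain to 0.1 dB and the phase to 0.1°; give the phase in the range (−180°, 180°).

At ω = 2196 rad/s:
zero (1 + j2196·0.04) = 1 + j87.84 → |·| ≈ 87.846, ∠ ≈ 89.35°
pole (1 + j2196·0.001) = 1 + j2.196 → |·| ≈ 2.413, ∠ ≈ 65.52°
|L| = 1.25 · 87.846 / (2.413) ≈ 45.507
Gain = 20 log₁₀(45.507) ≈ 33.16 dB
∠L = (89.35°) − (65.52°) = 23.83°

33.2 dB, 23.8°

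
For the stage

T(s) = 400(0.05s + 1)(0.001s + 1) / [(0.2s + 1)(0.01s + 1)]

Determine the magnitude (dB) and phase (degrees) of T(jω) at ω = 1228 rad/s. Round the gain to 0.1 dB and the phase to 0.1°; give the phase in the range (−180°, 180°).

22.2 dB, -35.2°

At ω = 1228 rad/s:
zero (1 + j1228·0.05) = 1 + j61.4 → |·| ≈ 61.408, ∠ ≈ 89.07°
zero (1 + j1228·0.001) = 1 + j1.228 → |·| ≈ 1.5837, ∠ ≈ 50.84°
pole (1 + j1228·0.2) = 1 + j245.6 → |·| ≈ 245.6, ∠ ≈ 89.77°
pole (1 + j1228·0.01) = 1 + j12.28 → |·| ≈ 12.321, ∠ ≈ 85.34°
|T| = 400 · 61.408 · 1.5837 / (245.6 · 12.321) ≈ 12.855
Gain = 20 log₁₀(12.855) ≈ 22.18 dB
∠T = (89.07° + 50.84°) − (89.77° + 85.34°) = -35.20°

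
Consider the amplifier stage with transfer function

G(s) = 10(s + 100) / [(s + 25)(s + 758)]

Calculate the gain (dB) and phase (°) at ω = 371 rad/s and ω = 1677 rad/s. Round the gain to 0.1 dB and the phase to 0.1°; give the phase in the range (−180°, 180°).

ω = 371: -38.2 dB, -37.3°; ω = 1677: -45.3 dB, -68.2°

At s = jω = j371:
zero (s+100): 100 + j371 → |·| = √(100²+371²) = √147641 ≈ 384.24, ∠ = arctan(371/100) ≈ 74.91°
pole (s+25): 25 + j371 → |·| = √(25²+371²) = √138266 ≈ 371.84, ∠ = arctan(371/25) ≈ 86.14°
pole (s+758): 758 + j371 → |·| = √(758²+371²) = √712205 ≈ 843.92, ∠ = arctan(371/758) ≈ 26.08°
|G| = 10 · 384.24 / 3.138e+05 ≈ 0.012245
Gain = 20 log₁₀(0.012245) ≈ -38.24 dB
∠G = 74.91° − 112.22° = -37.31°

At s = jω = j1677:
zero (s+100): 100 + j1677 → |·| = √(100²+1677²) = √2822329 ≈ 1680, ∠ = arctan(1677/100) ≈ 86.59°
pole (s+25): 25 + j1677 → |·| = √(25²+1677²) = √2812954 ≈ 1677.2, ∠ = arctan(1677/25) ≈ 89.15°
pole (s+758): 758 + j1677 → |·| = √(758²+1677²) = √3386893 ≈ 1840.4, ∠ = arctan(1677/758) ≈ 65.68°
|G| = 10 · 1680 / 3.0867e+06 ≈ 0.0054427
Gain = 20 log₁₀(0.0054427) ≈ -45.28 dB
∠G = 86.59° − 154.83° = -68.24°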